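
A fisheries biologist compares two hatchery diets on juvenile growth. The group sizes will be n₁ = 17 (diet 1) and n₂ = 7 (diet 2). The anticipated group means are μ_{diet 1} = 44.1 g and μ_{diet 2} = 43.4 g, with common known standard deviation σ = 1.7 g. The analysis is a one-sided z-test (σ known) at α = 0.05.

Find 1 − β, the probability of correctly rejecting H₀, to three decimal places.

Power ≈ 0.233

Standardized effect: d = |μ_{diet 1} − μ_{diet 2}| / σ = |44.1 − 43.4| / 1.7 = 0.4118
Noncentrality parameter: δ = d / √(1/n₁ + 1/n₂) = 0.4118 / √(1/17 + 1/7) = 0.9169
One-sided α = 0.05 → critical value z_{0.05} = 1.645.
Power = Φ(δ − 1.645) = Φ(-0.728) = 0.2333.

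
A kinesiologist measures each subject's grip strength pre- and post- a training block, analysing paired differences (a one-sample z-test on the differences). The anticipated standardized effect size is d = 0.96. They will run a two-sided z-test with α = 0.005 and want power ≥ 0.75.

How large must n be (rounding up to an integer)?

n = 14

Set Φ(δ − 2.807) = 0.75; then δ − 2.807 = Φ⁻¹(0.75) = 0.674, giving δ = 3.482.
(Ignoring the negligible lower-tail rejection probability gives the usual closed-form inversion.)
δ = d·√n ⇒ n = (δ/d)² = (3.482 / 0.96)² = 13.15.
Rounding up, n = 14.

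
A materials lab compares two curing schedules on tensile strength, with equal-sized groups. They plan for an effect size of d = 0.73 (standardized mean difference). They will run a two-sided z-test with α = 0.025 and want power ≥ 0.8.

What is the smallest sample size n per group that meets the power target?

n = 36 per group

Set Φ(δ − 2.241) = 0.8; then δ − 2.241 = Φ⁻¹(0.8) = 0.842, giving δ = 3.083.
(For δ > 0 the lower-tail rejection region contributes negligibly to power, so the one-term inversion is standard.)
δ = d·√(n/2) ⇒ n = 2(δ/d)² = 2 × (3.083 / 0.73)² = 35.67.
Round up to the next whole unit.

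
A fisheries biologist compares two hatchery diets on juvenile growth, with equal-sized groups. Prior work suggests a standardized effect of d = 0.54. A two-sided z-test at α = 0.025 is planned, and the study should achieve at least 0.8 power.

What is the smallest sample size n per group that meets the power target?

Set Φ(δ − 2.241) = 0.8; then δ − 2.241 = Φ⁻¹(0.8) = 0.842, giving δ = 3.083.
(The Φ(−δ − z_{α/2}) term is vanishingly small for δ > 0 and is dropped in the standard sample-size formula.)
δ = d·√(n/2) ⇒ n = 2(δ/d)² = 2 × (3.083 / 0.54)² = 65.19.
Round up to the next whole unit.

n = 66 per group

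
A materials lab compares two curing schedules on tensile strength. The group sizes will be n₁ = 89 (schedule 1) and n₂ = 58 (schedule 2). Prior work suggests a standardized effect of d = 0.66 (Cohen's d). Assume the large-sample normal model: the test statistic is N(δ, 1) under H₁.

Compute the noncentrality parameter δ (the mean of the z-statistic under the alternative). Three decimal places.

The noncentrality parameter scales effect size by the design's sample-size factor: δ = d / √(1/n₁ + 1/n₂) = 0.66 / √(1/89 + 1/58) = 3.9111

δ ≈ 3.911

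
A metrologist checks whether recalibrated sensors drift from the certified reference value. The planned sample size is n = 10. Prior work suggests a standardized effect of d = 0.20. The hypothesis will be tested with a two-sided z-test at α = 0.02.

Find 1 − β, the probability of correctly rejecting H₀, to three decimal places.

Power ≈ 0.047

Noncentrality parameter: δ = d·√n = 0.20 × √10 = 0.6325
Two-sided α = 0.02 → critical value z_{0.01} = 2.326.
Power = Φ(δ − 2.326) + Φ(−δ − 2.326) = Φ(-1.694) + Φ(-2.959) = 0.0451 + 0.0015 = 0.0467.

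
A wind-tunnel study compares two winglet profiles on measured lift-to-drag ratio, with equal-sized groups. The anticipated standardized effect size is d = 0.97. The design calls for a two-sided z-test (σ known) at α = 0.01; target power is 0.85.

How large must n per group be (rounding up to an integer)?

For power 0.85 need Φ(δ − z_{0.005}) = 0.85, so δ = z_{0.005} + z_{0.15} = 2.576 + 1.036 = 3.612.
(Ignoring the negligible lower-tail rejection probability gives the usual closed-form inversion.)
δ = d·√(n/2) ⇒ n = 2(δ/d)² = 2 × (3.612 / 0.97)² = 27.74.
Rounding up, n = 28 per group.

n = 28 per group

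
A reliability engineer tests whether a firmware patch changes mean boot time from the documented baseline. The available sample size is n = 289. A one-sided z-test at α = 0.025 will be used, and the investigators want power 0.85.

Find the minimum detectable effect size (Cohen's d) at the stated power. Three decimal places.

d ≈ 0.176

Need Φ(δ − 1.960) = 0.85, so δ = 1.960 + 1.036 = 2.996.
δ = d·√n ⇒ d = δ/√n = 2.996/√289 = 0.1763.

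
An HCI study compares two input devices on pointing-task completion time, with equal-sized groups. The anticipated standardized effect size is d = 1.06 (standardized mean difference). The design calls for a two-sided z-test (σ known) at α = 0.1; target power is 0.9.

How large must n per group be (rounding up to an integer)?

Set Φ(δ − 1.645) = 0.9; then δ − 1.645 = Φ⁻¹(0.9) = 1.282, giving δ = 2.926.
(Ignoring the negligible lower-tail rejection probability gives the usual closed-form inversion.)
δ = d·√(n/2) ⇒ n = 2(δ/d)² = 2 × (2.926 / 1.06)² = 15.24.
Round up to the next whole unit.

n = 16 per group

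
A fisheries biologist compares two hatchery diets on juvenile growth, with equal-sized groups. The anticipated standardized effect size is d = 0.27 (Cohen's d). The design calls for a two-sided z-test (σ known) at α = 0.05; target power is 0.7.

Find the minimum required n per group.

n = 170 per group

For power 0.7 need Φ(δ − z_{0.025}) = 0.7, so δ = z_{0.025} + z_{0.30} = 1.960 + 0.524 = 2.484.
(The Φ(−δ − z_{α/2}) term is vanishingly small for δ > 0 and is dropped in the standard sample-size formula.)
δ = d·√(n/2) ⇒ n = 2(δ/d)² = 2 × (2.484 / 0.27)² = 169.33.
Round up to the next whole unit.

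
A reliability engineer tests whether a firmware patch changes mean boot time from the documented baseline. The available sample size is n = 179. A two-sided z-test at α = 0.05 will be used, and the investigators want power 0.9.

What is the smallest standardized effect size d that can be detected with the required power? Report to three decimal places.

Required noncentrality: δ = z_{0.025} + z_{0.10} = 1.960 + 1.282 = 3.242.
(The second rejection-region term Φ(−δ − z_{α/2}) is negligible and dropped.)
δ = d·√n ⇒ d = δ/√n = 3.242/√179 = 0.2423.

d ≈ 0.242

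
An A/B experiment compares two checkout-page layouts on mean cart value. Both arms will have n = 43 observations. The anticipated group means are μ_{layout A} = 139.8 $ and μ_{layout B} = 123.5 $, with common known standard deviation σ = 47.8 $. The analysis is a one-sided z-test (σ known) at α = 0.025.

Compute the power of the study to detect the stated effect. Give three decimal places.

Standardized effect: d = |μ_{layout A} − μ_{layout B}| / σ = |139.8 − 123.5| / 47.8 = 0.3410
Noncentrality parameter: δ = d·√(n/2) = 0.3410 × √(43/2) = 1.5812
Critical value for a one-sided test at α = 0.025: z_α = 1.960.
Power = Φ(δ − 1.960) = Φ(-0.379) = 0.3524.

Power ≈ 0.352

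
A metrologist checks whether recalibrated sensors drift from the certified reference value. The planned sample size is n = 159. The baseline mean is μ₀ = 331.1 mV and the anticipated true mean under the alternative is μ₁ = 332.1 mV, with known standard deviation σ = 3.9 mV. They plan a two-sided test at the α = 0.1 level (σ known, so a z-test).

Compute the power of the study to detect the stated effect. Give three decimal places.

Power ≈ 0.944

Standardized effect: d = |μ₁ − μ₀| / σ = |332.1 − 331.1| / 3.9 = 0.2564
Noncentrality parameter: δ = d·√n = 0.2564 × √159 = 3.2332
Critical value for a two-sided test at α = 0.1: z_{α/2} = 1.645.
Power = Φ(δ − 1.645) + Φ(−δ − 1.645) = Φ(1.588) + Φ(-4.878) = 0.9439 + 0.0000 = 0.9439.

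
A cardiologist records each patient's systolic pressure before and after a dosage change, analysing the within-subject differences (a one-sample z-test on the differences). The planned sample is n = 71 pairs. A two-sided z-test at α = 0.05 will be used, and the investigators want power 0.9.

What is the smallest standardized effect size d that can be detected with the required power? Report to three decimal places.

d ≈ 0.385

Need Φ(δ − 1.960) = 0.9, so δ = 1.960 + 1.282 = 3.242.
(Lower-tail contribution to power is negligible for δ > 0.)
δ = d·√n ⇒ d = δ/√n = 3.242/√71 = 0.3847.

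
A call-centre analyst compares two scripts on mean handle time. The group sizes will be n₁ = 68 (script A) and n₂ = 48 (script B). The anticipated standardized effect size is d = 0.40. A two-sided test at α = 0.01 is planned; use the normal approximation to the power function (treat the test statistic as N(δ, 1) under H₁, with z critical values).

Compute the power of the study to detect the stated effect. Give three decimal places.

Noncentrality parameter: δ = d / √(1/n₁ + 1/n₂) = 0.40 / √(1/68 + 1/48) = 2.1218
Two-sided α = 0.01 → critical value z_{0.005} = 2.576.
Power = Φ(δ − 2.576) + Φ(−δ − 2.576) = Φ(-0.454) + Φ(-4.698) = 0.3249 + 0.0000 = 0.3249.

Power ≈ 0.325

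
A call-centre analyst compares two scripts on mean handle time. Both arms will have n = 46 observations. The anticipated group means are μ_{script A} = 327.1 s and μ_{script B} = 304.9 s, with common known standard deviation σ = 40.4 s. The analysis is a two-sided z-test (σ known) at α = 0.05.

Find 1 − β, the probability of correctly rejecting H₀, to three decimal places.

Standardized effect: d = |μ_{script A} − μ_{script B}| / σ = |327.1 − 304.9| / 40.4 = 0.5495
Noncentrality parameter: δ = d·√(n/2) = 0.5495 × √(46/2) = 2.6353
Critical value for a two-sided test at α = 0.05: z_{α/2} = 1.960.
Power = Φ(δ − 1.960) + Φ(−δ − 1.960) = Φ(0.675) + Φ(-4.595) = 0.7503 + 0.0000 = 0.7503.

Power ≈ 0.750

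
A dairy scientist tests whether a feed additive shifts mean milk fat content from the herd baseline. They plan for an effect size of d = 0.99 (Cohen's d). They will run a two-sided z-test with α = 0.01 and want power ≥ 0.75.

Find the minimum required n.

For power 0.75 need Φ(δ − z_{0.005}) = 0.75, so δ = z_{0.005} + z_{0.25} = 2.576 + 0.674 = 3.250.
(The Φ(−δ − z_{α/2}) term is vanishingly small for δ > 0 and is dropped in the standard sample-size formula.)
δ = d·√n ⇒ n = (δ/d)² = (3.250 / 0.99)² = 10.78.
Round up to the next whole unit.

n = 11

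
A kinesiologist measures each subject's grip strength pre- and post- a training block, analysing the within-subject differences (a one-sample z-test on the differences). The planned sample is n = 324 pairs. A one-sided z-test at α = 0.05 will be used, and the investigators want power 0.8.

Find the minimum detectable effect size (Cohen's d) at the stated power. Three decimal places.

Required noncentrality: δ = z_{0.05} + z_{0.20} = 1.645 + 0.842 = 2.486.
δ = d·√n ⇒ d = δ/√n = 2.486/√324 = 0.1381.

d ≈ 0.138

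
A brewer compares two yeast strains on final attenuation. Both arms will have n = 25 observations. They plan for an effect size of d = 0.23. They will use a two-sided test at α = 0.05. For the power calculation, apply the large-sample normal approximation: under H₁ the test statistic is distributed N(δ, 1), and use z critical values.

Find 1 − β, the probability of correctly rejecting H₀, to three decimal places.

Power ≈ 0.129

Noncentrality parameter: δ = d·√(n/2) = 0.23 × √(25/2) = 0.8132
Critical value for a two-sided test at α = 0.05: z_{α/2} = 1.960.
Power = Φ(δ − 1.960) + Φ(−δ − 1.960) = Φ(-1.147) + Φ(-2.773) = 0.1257 + 0.0028 = 0.1285.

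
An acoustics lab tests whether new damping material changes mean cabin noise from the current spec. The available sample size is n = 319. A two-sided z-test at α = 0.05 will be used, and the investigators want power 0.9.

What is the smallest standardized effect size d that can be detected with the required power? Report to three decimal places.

Need Φ(δ − 1.960) = 0.9, so δ = 1.960 + 1.282 = 3.242.
(The second rejection-region term Φ(−δ − z_{α/2}) is negligible and dropped.)
δ = d·√n ⇒ d = δ/√n = 3.242/√319 = 0.1815.

d ≈ 0.181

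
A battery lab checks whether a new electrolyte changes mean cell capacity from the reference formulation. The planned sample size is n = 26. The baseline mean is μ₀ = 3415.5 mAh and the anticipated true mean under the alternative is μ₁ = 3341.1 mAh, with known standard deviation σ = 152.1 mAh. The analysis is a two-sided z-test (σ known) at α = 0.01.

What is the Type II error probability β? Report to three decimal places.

β ≈ 0.533

Standardized effect: d = |μ₁ − μ₀| / σ = |3341.1 − 3415.5| / 152.1 = 0.4892
Noncentrality parameter: λ = d·√n = 0.4892 × √26 = 2.4942
Critical value for a two-sided test at α = 0.01: z_{α/2} = 2.576.
Power = Φ(λ − 2.576) + Φ(−λ − 2.576) = Φ(-0.082) + Φ(-5.070) = 0.4675 + 0.0000 = 0.4675.
Type II error: β = 1 − power = 1 − 0.4675 = 0.5325.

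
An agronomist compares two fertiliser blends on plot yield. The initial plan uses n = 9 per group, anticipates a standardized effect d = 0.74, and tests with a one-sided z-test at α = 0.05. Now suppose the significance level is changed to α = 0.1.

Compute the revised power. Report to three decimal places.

Power ≈ 0.613

δ = d·√(n/2) = 0.74 × √(9/2) = 1.5698 (unchanged). New critical value: z_{0.1} = 1.282.
Revised power = P(Z > 1.282 − δ) = Φ(0.288) = 0.6134.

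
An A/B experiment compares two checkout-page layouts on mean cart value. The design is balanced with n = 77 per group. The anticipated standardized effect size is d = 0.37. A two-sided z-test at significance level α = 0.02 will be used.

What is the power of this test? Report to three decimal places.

Power ≈ 0.488

Noncentrality parameter: δ = d·√(n/2) = 0.37 × √(77/2) = 2.2958
Critical value for a two-sided test at α = 0.02: z_{α/2} = 2.326.
Power = Φ(δ − 2.326) + Φ(−δ − 2.326) = Φ(-0.031) + Φ(-4.622) = 0.4878 + 0.0000 = 0.4878.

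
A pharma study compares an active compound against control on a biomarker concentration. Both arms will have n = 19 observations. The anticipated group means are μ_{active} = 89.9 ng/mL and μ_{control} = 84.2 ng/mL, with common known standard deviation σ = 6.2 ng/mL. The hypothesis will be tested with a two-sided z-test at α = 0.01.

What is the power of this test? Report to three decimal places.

Power ≈ 0.602

Standardized effect: d = |μ_{active} − μ_{control}| / σ = |89.9 − 84.2| / 6.2 = 0.9194
Noncentrality parameter: δ = d·√(n/2) = 0.9194 × √(19/2) = 2.8336
Critical value for a two-sided test at α = 0.01: z_{α/2} = 2.576.
Power = Φ(δ − 2.576) + Φ(−δ − 2.576) = Φ(0.258) + Φ(-5.409) = 0.6017 + 0.0000 = 0.6017.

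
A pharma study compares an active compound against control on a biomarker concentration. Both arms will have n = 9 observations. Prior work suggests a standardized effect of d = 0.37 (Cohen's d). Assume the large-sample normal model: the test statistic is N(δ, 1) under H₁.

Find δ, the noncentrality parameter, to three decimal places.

δ ≈ 0.785

The noncentrality parameter scales effect size by the design's sample-size factor: δ = d·√(n/2) = 0.37 × √(9/2) = 0.7849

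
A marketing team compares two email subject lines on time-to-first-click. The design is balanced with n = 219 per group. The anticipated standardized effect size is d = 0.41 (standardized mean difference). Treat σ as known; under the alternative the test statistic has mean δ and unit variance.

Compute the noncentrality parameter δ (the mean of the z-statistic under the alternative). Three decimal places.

The noncentrality parameter scales effect size by the design's sample-size factor: δ = d·√(n/2) = 0.41 × √(219/2) = 4.2903

δ ≈ 4.290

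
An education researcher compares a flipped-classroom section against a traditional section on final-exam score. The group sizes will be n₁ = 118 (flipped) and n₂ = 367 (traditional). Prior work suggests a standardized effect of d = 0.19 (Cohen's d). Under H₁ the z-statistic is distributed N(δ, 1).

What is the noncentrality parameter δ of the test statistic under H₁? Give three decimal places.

The noncentrality parameter scales effect size by the design's sample-size factor: δ = d / √(1/n₁ + 1/n₂) = 0.19 / √(1/118 + 1/367) = 1.7954

δ ≈ 1.795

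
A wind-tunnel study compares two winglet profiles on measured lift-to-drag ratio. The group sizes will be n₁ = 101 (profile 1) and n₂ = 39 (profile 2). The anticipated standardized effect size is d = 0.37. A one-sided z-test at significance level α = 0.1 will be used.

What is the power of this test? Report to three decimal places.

Noncentrality parameter: δ = d / √(1/n₁ + 1/n₂) = 0.37 / √(1/101 + 1/39) = 1.9626
Critical value for a one-sided test at α = 0.1: z_α = 1.282.
Power = Φ(δ − 1.282) = Φ(0.681) = 0.7521.

Power ≈ 0.752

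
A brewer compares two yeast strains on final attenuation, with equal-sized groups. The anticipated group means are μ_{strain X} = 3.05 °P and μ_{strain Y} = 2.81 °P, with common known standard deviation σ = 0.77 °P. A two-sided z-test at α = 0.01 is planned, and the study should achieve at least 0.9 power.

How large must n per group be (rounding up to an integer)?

n = 307 per group

Standardized effect: d = |μ_{strain X} − μ_{strain Y}| / σ = |3.05 − 2.81| / 0.77 = 0.3117
For power 0.9 need Φ(δ − z_{0.005}) = 0.9, so δ = z_{0.005} + z_{0.10} = 2.576 + 1.282 = 3.857.
(For δ > 0 the lower-tail rejection region contributes negligibly to power, so the one-term inversion is standard.)
δ = d·√(n/2) ⇒ n = 2(δ/d)² = 2 × (3.857 / 0.3117)² = 306.32.
Round up to the next whole unit.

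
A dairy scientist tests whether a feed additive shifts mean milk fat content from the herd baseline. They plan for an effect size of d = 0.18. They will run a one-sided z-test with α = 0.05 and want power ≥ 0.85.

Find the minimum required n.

For power 0.85 need Φ(δ − z_{0.05}) = 0.85, so δ = z_{0.05} + z_{0.15} = 1.645 + 1.036 = 2.681.
δ = d·√n ⇒ n = (δ/d)² = (2.681 / 0.18)² = 221.89.
Round up to the next whole unit.

n = 222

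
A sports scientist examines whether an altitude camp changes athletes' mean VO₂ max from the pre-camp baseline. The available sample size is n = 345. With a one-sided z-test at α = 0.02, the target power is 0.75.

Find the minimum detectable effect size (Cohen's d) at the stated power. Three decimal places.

d ≈ 0.147

Required noncentrality: δ = z_{0.02} + z_{0.25} = 2.054 + 0.674 = 2.728.
δ = d·√n ⇒ d = δ/√n = 2.728/√345 = 0.1469.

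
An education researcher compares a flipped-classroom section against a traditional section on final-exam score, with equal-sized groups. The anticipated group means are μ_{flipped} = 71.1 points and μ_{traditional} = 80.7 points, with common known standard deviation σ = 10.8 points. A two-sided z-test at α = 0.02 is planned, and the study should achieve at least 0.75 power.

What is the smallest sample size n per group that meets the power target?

Standardized effect: d = |μ_{flipped} − μ_{traditional}| / σ = |71.1 − 80.7| / 10.8 = 0.8889
For power 0.75 need Φ(δ − z_{0.01}) = 0.75, so δ = z_{0.01} + z_{0.25} = 2.326 + 0.674 = 3.001.
(The Φ(−δ − z_{α/2}) term is vanishingly small for δ > 0 and is dropped in the standard sample-size formula.)
δ = d·√(n/2) ⇒ n = 2(δ/d)² = 2 × (3.001 / 0.8889)² = 22.79.
Round up to the next whole unit.

n = 23 per group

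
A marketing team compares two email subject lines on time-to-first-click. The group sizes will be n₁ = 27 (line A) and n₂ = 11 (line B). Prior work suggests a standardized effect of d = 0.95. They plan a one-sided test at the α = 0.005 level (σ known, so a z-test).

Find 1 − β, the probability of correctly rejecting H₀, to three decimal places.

Power ≈ 0.532

Noncentrality parameter: δ = d / √(1/n₁ + 1/n₂) = 0.95 / √(1/27 + 1/11) = 2.6559
One-sided α = 0.005 → critical value z_{0.005} = 2.576.
Power = Φ(δ − 2.576) = Φ(0.080) = 0.5319.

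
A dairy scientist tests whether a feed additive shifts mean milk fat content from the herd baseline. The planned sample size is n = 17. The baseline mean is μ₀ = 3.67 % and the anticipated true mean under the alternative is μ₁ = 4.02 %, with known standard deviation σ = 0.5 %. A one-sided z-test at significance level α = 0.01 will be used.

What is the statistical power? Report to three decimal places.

Standardized effect: d = |μ₁ − μ₀| / σ = |4.02 − 3.67| / 0.5 = 0.7000
Noncentrality parameter: δ = d·√n = 0.7000 × √17 = 2.8862
Critical value for a one-sided test at α = 0.01: z_α = 2.326.
Power = Φ(δ − 2.326) = Φ(0.560) = 0.7122.

Power ≈ 0.712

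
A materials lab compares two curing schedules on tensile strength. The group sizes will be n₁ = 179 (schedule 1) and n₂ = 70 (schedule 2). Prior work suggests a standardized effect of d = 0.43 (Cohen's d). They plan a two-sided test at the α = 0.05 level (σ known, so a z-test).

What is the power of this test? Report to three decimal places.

Power ≈ 0.862

Noncentrality parameter: δ = d / √(1/n₁ + 1/n₂) = 0.43 / √(1/179 + 1/70) = 3.0503
Two-sided α = 0.05 → critical value z_{0.025} = 1.960.
Power = Φ(δ − 1.960) + Φ(−δ − 1.960) = Φ(1.090) + Φ(-5.010) = 0.8622 + 0.0000 = 0.8622.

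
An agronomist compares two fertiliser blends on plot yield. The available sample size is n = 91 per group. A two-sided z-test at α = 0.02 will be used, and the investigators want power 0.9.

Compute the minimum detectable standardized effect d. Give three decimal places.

Need Φ(δ − 2.326) = 0.9, so δ = 2.326 + 1.282 = 3.608.
(The second rejection-region term Φ(−δ − z_{α/2}) is negligible and dropped.)
δ = d·√(n/2) ⇒ d = δ/√(n/2) = 3.608/√(91/2) = 0.5349.

d ≈ 0.535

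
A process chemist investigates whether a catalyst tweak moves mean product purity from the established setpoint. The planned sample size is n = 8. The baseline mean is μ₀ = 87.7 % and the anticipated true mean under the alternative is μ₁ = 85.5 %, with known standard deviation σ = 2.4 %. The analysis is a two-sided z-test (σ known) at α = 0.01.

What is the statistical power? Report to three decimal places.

Standardized effect: d = |μ₁ − μ₀| / σ = |85.5 − 87.7| / 2.4 = 0.9167
Noncentrality parameter: δ = d·√n = 0.9167 × √8 = 2.5927
Two-sided α = 0.01 → critical value z_{0.005} = 2.576.
Power = Φ(δ − 2.576) + Φ(−δ − 2.576) = Φ(0.017) + Φ(-5.169) = 0.5067 + 0.0000 = 0.5067.

Power ≈ 0.507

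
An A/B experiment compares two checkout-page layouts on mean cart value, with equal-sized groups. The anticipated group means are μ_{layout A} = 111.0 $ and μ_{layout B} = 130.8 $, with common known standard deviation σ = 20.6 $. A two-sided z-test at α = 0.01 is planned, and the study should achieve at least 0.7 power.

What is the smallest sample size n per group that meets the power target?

Standardized effect: d = |μ_{layout A} − μ_{layout B}| / σ = |111.0 − 130.8| / 20.6 = 0.9612
Set Φ(δ − 2.576) = 0.7; then δ − 2.576 = Φ⁻¹(0.7) = 0.524, giving δ = 3.100.
(The Φ(−δ − z_{α/2}) term is vanishingly small for δ > 0 and is dropped in the standard sample-size formula.)
δ = d·√(n/2) ⇒ n = 2(δ/d)² = 2 × (3.100 / 0.9612)² = 20.81.
Round up to the next whole unit.

n = 21 per group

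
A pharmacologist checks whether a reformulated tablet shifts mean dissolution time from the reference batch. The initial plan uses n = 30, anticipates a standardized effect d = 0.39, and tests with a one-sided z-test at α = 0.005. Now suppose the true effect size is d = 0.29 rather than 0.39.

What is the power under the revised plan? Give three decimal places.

Power ≈ 0.162

With d = 0.29: δ = d·√n = 0.29 × √30 = 1.5884. Critical value z_{0.005} = 2.576.
Revised power = P(Z > 2.576 − δ) = Φ(-0.987) = 0.1617.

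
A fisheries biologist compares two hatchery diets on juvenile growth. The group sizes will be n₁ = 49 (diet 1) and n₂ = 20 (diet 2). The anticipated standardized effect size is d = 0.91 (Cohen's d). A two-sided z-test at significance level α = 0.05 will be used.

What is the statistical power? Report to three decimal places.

Noncentrality parameter: δ = d / √(1/n₁ + 1/n₂) = 0.91 / √(1/49 + 1/20) = 3.4295
Critical value for a two-sided test at α = 0.05: z_{α/2} = 1.960.
Power = Φ(δ − 1.960) + Φ(−δ − 1.960) = Φ(1.470) + Φ(-5.389) = 0.9292 + 0.0000 = 0.9292.

Power ≈ 0.929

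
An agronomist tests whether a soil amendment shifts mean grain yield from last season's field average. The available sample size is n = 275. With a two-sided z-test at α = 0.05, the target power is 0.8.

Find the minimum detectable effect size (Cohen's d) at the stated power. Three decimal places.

Required noncentrality: δ = z_{0.025} + z_{0.20} = 1.960 + 0.842 = 2.802.
(The second rejection-region term Φ(−δ − z_{α/2}) is negligible and dropped.)
δ = d·√n ⇒ d = δ/√n = 2.802/√275 = 0.1689.

d ≈ 0.169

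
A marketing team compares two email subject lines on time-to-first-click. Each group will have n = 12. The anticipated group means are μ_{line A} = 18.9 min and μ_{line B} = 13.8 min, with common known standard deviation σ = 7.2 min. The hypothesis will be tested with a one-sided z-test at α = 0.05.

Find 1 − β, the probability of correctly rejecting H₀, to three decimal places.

Power ≈ 0.536

Standardized effect: d = |μ_{line A} − μ_{line B}| / σ = |18.9 − 13.8| / 7.2 = 0.7083
Noncentrality parameter: δ = d·√(n/2) = 0.7083 × √(12/2) = 1.7351
One-sided α = 0.05 → critical value z_{0.05} = 1.645.
Power = P(Z > 1.645 − δ) = Φ(0.090) = 0.5359.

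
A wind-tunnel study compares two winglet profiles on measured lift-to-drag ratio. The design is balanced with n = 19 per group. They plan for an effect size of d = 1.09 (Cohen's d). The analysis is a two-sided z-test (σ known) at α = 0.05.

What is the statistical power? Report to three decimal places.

Noncentrality parameter: δ = d·√(n/2) = 1.09 × √(19/2) = 3.3596
Critical value for a two-sided test at α = 0.05: z_{α/2} = 1.960.
Power = Φ(δ − 1.960) + Φ(−δ − 1.960) = Φ(1.400) + Φ(-5.320) = 0.9192 + 0.0000 = 0.9192.

Power ≈ 0.919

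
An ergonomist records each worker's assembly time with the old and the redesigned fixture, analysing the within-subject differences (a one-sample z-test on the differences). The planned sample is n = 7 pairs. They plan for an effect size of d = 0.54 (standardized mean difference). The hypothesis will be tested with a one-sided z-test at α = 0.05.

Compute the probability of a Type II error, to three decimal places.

Noncentrality parameter: λ = d·√n = 0.54 × √7 = 1.4287
One-sided α = 0.05 → critical value z_{0.05} = 1.645.
Power = Φ(λ − 1.645) = Φ(-0.216) = 0.4144.
Type II error: β = 1 − power = 1 − 0.4144 = 0.5856.

β ≈ 0.586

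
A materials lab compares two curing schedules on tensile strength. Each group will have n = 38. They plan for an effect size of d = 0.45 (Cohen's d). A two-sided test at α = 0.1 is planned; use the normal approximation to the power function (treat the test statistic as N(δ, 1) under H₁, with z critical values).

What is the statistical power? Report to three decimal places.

Power ≈ 0.624

Noncentrality parameter: δ = d·√(n/2) = 0.45 × √(38/2) = 1.9615
Critical value for a two-sided test at α = 0.1: z_{α/2} = 1.645.
Power = Φ(δ − 1.645) + Φ(−δ − 1.645) = Φ(0.317) + Φ(-3.606) = 0.6242 + 0.0002 = 0.6244.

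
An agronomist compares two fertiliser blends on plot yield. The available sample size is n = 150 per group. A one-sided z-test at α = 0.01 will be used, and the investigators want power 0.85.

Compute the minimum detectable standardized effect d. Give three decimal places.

Required noncentrality: δ = z_{0.01} + z_{0.15} = 2.326 + 1.036 = 3.363.
δ = d·√(n/2) ⇒ d = δ/√(n/2) = 3.363/√(150/2) = 0.3883.

d ≈ 0.388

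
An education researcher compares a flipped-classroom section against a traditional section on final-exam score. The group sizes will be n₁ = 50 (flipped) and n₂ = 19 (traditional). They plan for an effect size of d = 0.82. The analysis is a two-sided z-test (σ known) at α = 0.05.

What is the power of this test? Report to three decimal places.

Power ≈ 0.861

Noncentrality parameter: δ = d / √(1/n₁ + 1/n₂) = 0.82 / √(1/50 + 1/19) = 3.0426
Two-sided α = 0.05 → critical value z_{0.025} = 1.960.
Power = Φ(δ − 1.960) + Φ(−δ − 1.960) = Φ(1.083) + Φ(-5.003) = 0.8605 + 0.0000 = 0.8605.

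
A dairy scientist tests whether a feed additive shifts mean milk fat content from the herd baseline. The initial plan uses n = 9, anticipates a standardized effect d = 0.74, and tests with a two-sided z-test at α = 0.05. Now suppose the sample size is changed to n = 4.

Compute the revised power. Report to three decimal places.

Power ≈ 0.316

With n = 4: δ = d·√n = 0.74 × √4 = 1.4800. Critical value z_{0.025} = 1.960.
Revised power = Φ(δ − 1.960) + Φ(−δ − 1.960) = Φ(-0.480) + Φ(-3.440) = 0.3156 + 0.0003 = 0.3159.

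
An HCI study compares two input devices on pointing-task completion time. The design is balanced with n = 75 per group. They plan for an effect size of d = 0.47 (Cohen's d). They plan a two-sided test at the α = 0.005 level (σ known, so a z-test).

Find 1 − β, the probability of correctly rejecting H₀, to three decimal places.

Noncentrality parameter: δ = d·√(n/2) = 0.47 × √(75/2) = 2.8782
Two-sided α = 0.005 → critical value z_{0.0025} = 2.807.
Power = Φ(δ − 2.807) + Φ(−δ − 2.807) = Φ(0.071) + Φ(-5.685) = 0.5283 + 0.0000 = 0.5283.

Power ≈ 0.528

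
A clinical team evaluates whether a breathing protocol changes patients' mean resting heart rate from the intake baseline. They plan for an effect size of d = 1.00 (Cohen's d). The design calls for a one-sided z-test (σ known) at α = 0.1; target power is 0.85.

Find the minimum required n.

For power 0.85 need Φ(δ − z_{0.1}) = 0.85, so δ = z_{0.1} + z_{0.15} = 1.282 + 1.036 = 2.318.
δ = d·√n ⇒ n = (δ/d)² = (2.318 / 1.00)² = 5.37.
Round up to the next whole unit.

n = 6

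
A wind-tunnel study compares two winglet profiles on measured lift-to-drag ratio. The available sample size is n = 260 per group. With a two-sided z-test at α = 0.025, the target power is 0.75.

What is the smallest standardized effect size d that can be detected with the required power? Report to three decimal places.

Need Φ(δ − 2.241) = 0.75, so δ = 2.241 + 0.674 = 2.916.
(The second rejection-region term Φ(−δ − z_{α/2}) is negligible and dropped.)
δ = d·√(n/2) ⇒ d = δ/√(n/2) = 2.916/√(260/2) = 0.2557.

d ≈ 0.256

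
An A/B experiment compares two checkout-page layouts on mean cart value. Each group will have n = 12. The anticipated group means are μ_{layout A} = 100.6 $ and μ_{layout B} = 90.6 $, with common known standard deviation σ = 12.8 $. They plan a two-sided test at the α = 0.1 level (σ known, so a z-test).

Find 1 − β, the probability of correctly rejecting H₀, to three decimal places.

Power ≈ 0.606

Standardized effect: d = |μ_{layout A} − μ_{layout B}| / σ = |100.6 − 90.6| / 12.8 = 0.7812
Noncentrality parameter: δ = d·√(n/2) = 0.7812 × √(12/2) = 1.9137
Two-sided α = 0.1 → critical value z_{0.05} = 1.645.
Power = Φ(δ − 1.645) + Φ(−δ − 1.645) = Φ(0.269) + Φ(-3.559) = 0.6060 + 0.0002 = 0.6061.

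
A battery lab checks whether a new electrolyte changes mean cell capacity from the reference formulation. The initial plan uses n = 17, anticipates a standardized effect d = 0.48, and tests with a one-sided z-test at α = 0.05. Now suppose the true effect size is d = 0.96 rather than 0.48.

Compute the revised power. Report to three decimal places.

Power ≈ 0.990

With d = 0.96: δ = d·√n = 0.96 × √17 = 3.9582. Critical value z_{0.05} = 1.645.
Revised power = Φ(δ − 1.645) = Φ(2.313) = 0.9896.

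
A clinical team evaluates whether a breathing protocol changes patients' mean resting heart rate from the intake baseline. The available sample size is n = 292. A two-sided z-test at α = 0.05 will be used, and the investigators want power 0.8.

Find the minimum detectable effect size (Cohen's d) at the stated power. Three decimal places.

d ≈ 0.164

Need Φ(δ − 1.960) = 0.8, so δ = 1.960 + 0.842 = 2.802.
(The second rejection-region term Φ(−δ − z_{α/2}) is negligible and dropped.)
δ = d·√n ⇒ d = δ/√n = 2.802/√292 = 0.1640.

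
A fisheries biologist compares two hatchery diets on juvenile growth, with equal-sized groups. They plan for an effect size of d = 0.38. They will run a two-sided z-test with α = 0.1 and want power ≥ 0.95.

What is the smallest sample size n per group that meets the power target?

n = 150 per group

For power 0.95 need Φ(δ − z_{0.05}) = 0.95, so δ = z_{0.05} + z_{0.05} = 1.645 + 1.645 = 3.290.
(For δ > 0 the lower-tail rejection region contributes negligibly to power, so the one-term inversion is standard.)
δ = d·√(n/2) ⇒ n = 2(δ/d)² = 2 × (3.290 / 0.38)² = 149.89.
Rounding up, n = 150 per group.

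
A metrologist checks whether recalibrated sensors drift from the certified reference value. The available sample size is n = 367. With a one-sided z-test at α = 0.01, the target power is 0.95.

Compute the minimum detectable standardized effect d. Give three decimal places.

Required noncentrality: δ = z_{0.01} + z_{0.05} = 2.326 + 1.645 = 3.971.
δ = d·√n ⇒ d = δ/√n = 3.971/√367 = 0.2073.

d ≈ 0.207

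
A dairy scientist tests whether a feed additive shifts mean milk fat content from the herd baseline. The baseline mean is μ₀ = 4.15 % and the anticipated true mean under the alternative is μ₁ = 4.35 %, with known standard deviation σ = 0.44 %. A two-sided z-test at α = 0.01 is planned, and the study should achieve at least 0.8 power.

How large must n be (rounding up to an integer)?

n = 57

Standardized effect: d = |μ₁ − μ₀| / σ = |4.35 − 4.15| / 0.44 = 0.4545
For power 0.8 need Φ(δ − z_{0.005}) = 0.8, so δ = z_{0.005} + z_{0.20} = 2.576 + 0.842 = 3.417.
(The Φ(−δ − z_{α/2}) term is vanishingly small for δ > 0 and is dropped in the standard sample-size formula.)
δ = d·√n ⇒ n = (δ/d)² = (3.417 / 0.4545)² = 56.53.
Rounding up, n = 57.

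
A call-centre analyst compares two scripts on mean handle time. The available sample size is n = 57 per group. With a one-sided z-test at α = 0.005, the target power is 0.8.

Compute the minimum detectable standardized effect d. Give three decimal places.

Required noncentrality: δ = z_{0.005} + z_{0.20} = 2.576 + 0.842 = 3.417.
δ = d·√(n/2) ⇒ d = δ/√(n/2) = 3.417/√(57/2) = 0.6401.

d ≈ 0.640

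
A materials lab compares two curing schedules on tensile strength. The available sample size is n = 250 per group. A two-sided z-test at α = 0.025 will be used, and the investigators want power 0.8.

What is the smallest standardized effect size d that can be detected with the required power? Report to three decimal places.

Need Φ(δ − 2.241) = 0.8, so δ = 2.241 + 0.842 = 3.083.
(The second rejection-region term Φ(−δ − z_{α/2}) is negligible and dropped.)
δ = d·√(n/2) ⇒ d = δ/√(n/2) = 3.083/√(250/2) = 0.2758.

d ≈ 0.276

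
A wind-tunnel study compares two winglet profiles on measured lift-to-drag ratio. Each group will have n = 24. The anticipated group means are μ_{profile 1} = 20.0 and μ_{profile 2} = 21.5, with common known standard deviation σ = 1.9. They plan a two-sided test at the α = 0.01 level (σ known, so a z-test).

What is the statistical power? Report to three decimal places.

Power ≈ 0.563

Standardized effect: d = |μ_{profile 1} − μ_{profile 2}| / σ = |20.0 − 21.5| / 1.9 = 0.7895
Noncentrality parameter: δ = d·√(n/2) = 0.7895 × √(24/2) = 2.7348
Critical value for a two-sided test at α = 0.01: z_{α/2} = 2.576.
Power = Φ(δ − 2.576) + Φ(−δ − 2.576) = Φ(0.159) + Φ(-5.311) = 0.5632 + 0.0000 = 0.5632.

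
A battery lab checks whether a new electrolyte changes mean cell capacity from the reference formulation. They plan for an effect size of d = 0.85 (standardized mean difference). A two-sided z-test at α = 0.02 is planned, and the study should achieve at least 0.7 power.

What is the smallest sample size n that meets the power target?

Set Φ(δ − 2.326) = 0.7; then δ − 2.326 = Φ⁻¹(0.7) = 0.524, giving δ = 2.851.
(The Φ(−δ − z_{α/2}) term is vanishingly small for δ > 0 and is dropped in the standard sample-size formula.)
δ = d·√n ⇒ n = (δ/d)² = (2.851 / 0.85)² = 11.25.
Rounding up, n = 12.

n = 12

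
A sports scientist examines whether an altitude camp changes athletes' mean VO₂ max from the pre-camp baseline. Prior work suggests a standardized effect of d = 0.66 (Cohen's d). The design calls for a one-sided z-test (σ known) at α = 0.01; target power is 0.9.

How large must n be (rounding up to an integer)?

n = 30

For power 0.9 need Φ(δ − z_{0.01}) = 0.9, so δ = z_{0.01} + z_{0.10} = 2.326 + 1.282 = 3.608.
δ = d·√n ⇒ n = (δ/d)² = (3.608 / 0.66)² = 29.88.
Rounding up, n = 30.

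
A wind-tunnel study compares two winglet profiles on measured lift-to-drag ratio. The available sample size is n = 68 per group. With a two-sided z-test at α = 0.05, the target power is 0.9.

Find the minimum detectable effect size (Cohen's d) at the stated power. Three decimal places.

d ≈ 0.556

Need Φ(δ − 1.960) = 0.9, so δ = 1.960 + 1.282 = 3.242.
(Lower-tail contribution to power is negligible for δ > 0.)
δ = d·√(n/2) ⇒ d = δ/√(n/2) = 3.242/√(68/2) = 0.5559.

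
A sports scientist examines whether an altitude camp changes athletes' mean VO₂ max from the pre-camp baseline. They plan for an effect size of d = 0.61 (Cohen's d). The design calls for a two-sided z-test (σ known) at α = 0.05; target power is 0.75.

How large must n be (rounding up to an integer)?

For power 0.75 need Φ(δ − z_{0.025}) = 0.75, so δ = z_{0.025} + z_{0.25} = 1.960 + 0.674 = 2.634.
(Ignoring the negligible lower-tail rejection probability gives the usual closed-form inversion.)
δ = d·√n ⇒ n = (δ/d)² = (2.634 / 0.61)² = 18.65.
Rounding up, n = 19.

n = 19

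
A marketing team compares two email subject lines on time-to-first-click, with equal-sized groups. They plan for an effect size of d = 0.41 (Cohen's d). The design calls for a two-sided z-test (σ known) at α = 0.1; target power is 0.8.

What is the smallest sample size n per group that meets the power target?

n = 74 per group

Set Φ(δ − 1.645) = 0.8; then δ − 1.645 = Φ⁻¹(0.8) = 0.842, giving δ = 2.486.
(For δ > 0 the lower-tail rejection region contributes negligibly to power, so the one-term inversion is standard.)
δ = d·√(n/2) ⇒ n = 2(δ/d)² = 2 × (2.486 / 0.41)² = 73.56.
Rounding up, n = 74 per group.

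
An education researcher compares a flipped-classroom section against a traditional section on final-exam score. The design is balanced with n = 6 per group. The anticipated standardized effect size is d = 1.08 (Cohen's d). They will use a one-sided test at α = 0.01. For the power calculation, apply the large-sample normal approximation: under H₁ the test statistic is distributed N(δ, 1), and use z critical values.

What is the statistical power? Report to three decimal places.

Power ≈ 0.324

Noncentrality parameter: δ = d·√(n/2) = 1.08 × √(6/2) = 1.8706
One-sided α = 0.01 → critical value z_{0.01} = 2.326.
Power = Φ(δ − 2.326) = Φ(-0.456) = 0.3243.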